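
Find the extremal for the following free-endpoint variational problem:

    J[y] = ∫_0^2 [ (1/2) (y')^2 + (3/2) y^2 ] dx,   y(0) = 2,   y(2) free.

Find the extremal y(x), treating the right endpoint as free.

The Lagrangian L = (1/2) (y')^2 + (3/2) y^2 gives
    ∂L/∂y = 3 y,   ∂L/∂y' = y'.
Euler-Lagrange: y'' − 3 y = 0.
With k = sqrt(3), the general solution is
    y(x) = A cosh(sqrt(3) x) + B sinh(sqrt(3) x).
Fixed left endpoint y(0) = 2 ⇒ A = 2.
The right endpoint x = 2 is free, so the natural (transversality) condition is ∂L/∂y' |_{x=2} = 0, i.e. y'(2) = 0.
Compute y'(x) = A k sinh(k x) + B k cosh(k x), so
    y'(2) = A k sinh(k·2) + B k cosh(k·2) = 0
    ⇒ B = −A tanh(k·2) = − 2 tanh(sqrt(3)·2).
Therefore the extremal is
    y(x) = 2 cosh(sqrt(3) x) − 2 tanh(sqrt(3)·2) sinh(sqrt(3) x).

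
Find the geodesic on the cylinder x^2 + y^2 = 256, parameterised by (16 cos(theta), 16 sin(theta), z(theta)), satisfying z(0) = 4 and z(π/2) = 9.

Parameterise the cylinder of radius R = 16 as
    r(θ) = (16 cos θ, 16 sin θ, z(θ)).
The arc-length element is
    ds = sqrt(256 + (dz/dθ)^2) dθ,
so the Lagrangian is L = sqrt(256 + z'^2).
L depends on z' only, not on z or θ, so ∂L/∂z = 0 and
    ∂L/∂z' = z' / sqrt(256 + z'^2).
The Euler-Lagrange equation gives
    d/dθ( z' / sqrt(256 + z'^2) ) = 0,
so z' is constant. Integrating once:
    z(θ) = a θ + b,
a helix on the cylinder (a straight line when the cylinder is unrolled). The constants a, b are determined by the endpoint conditions.
With endpoint conditions z(0) = 4 and z(π/2) = 9: from z(0) = b we get b = 4, and a·π/2 + 4 = 9 gives a = 10/π, so
    z(θ) = (10/π) θ + 4.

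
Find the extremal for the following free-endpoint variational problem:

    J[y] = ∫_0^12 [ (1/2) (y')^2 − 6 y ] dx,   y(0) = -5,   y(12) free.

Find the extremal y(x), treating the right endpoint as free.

The Lagrangian L = (1/2) (y')^2 − 6 y gives
    ∂L/∂y = −6,   ∂L/∂y' = y'.
Euler-Lagrange: d/dx(y') − (−6) = 0, i.e. y'' + 6 = 0, so
    y(x) = −(6/2) x^2 + C1 x + C2.
Fixed left endpoint y(0) = -5 ⇒ C2 = -5.
The right endpoint x = 12 is free, so the natural (transversality) condition is ∂L/∂y' |_{x=12} = 0, i.e. y'(12) = 0.
Compute y'(x) = −6 x + C1, so y'(12) = −72 + C1 = 0 ⇒ C1 = 72.
Therefore the extremal is
    y(x) = −3 x^2 + 72 x − 5.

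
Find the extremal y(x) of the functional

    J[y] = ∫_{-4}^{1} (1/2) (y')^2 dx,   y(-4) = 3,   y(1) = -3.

The Lagrangian is L = (1/2) (y')^2.
Compute ∂L/∂y = 0, ∂L/∂y' = y'.
The Euler-Lagrange equation d/dx(∂L/∂y') − ∂L/∂y = 0 reduces to
    y'' = 0.
Its general solution is
    y(x) = A x + B,
with A, B fixed by the endpoint conditions.
Applying the endpoint conditions y(-4) = 3 and y(1) = -3: solve A·-4 + B = 3 and A·1 + B = -3. Subtracting gives A(1 − -4) = -3 − 3, so A = -6/5, and B = 3 − A·-4 = -9/5. Therefore
    y(x) = (-6/5) x - 9/5.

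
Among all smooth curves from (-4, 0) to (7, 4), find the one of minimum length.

Arc-length functional: J[y] = ∫ sqrt(1 + (y')^2) dx.
Lagrangian L = sqrt(1 + (y')^2) has no explicit y dependence, so ∂L/∂y = 0 and the Euler-Lagrange equation gives
    d/dx( y' / sqrt(1 + (y')^2) ) = 0  ⇒  y' / sqrt(1 + (y')^2) = const.
Hence y' is constant, so y(x) is affine.
Fitting the endpoints (-4, 0) and (7, 4):
    slope m = (4 − 0) / (7 − (-4)) = 4/11,
    intercept c = 0 − m·(-4) = 16/11.
Extremal: y(x) = (4/11) x + 16/11.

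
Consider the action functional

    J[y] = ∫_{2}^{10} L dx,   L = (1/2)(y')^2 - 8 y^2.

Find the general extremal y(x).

The Lagrangian is L = (1/2)(y')^2 - 8 y^2.
∂L/∂y = -16y.
∂L/∂y' = y'.
The Euler-Lagrange equation d/dx(∂L/∂y') − ∂L/∂y = 0 becomes:
    y'' + 16 y = 0
General solution: y(x) = A sin(4x) + B cos(4x), where A and B are arbitrary constants fixed by the endpoint conditions.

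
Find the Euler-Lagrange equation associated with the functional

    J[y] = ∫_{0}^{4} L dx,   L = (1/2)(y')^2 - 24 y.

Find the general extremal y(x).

The Lagrangian is L = (1/2)(y')^2 - 24 y.
∂L/∂y = -24.
∂L/∂y' = y'.
The Euler-Lagrange equation d/dx(∂L/∂y') − ∂L/∂y = 0 becomes:
    y'' + 24 = 0
General solution: y(x) = -12 x^2 + A x + B, where A and B are arbitrary constants fixed by the endpoint conditions.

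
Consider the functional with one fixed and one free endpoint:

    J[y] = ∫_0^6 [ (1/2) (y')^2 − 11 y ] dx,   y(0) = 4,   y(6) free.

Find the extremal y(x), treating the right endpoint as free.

The Lagrangian L = (1/2) (y')^2 − 11 y gives
    ∂L/∂y = −11,   ∂L/∂y' = y'.
Euler-Lagrange: d/dx(y') − (−11) = 0, i.e. y'' + 11 = 0, so
    y(x) = −(11/2) x^2 + C1 x + C2.
Fixed left endpoint y(0) = 4 ⇒ C2 = 4.
The right endpoint x = 6 is free, so the natural (transversality) condition is ∂L/∂y' |_{x=6} = 0, i.e. y'(6) = 0.
Compute y'(x) = −11 x + C1, so y'(6) = −66 + C1 = 0 ⇒ C1 = 66.
Therefore the extremal is
    y(x) = −(11/2) x^2 + 66 x + 4.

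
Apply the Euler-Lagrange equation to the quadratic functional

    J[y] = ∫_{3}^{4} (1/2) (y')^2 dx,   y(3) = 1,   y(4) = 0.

The Lagrangian is L = (1/2) (y')^2.
Compute ∂L/∂y = 0, ∂L/∂y' = y'.
The Euler-Lagrange equation d/dx(∂L/∂y') − ∂L/∂y = 0 reduces to
    y'' = 0.
Its general solution is
    y(x) = A x + B,
with A, B fixed by the endpoint conditions.
Applying the endpoint conditions y(3) = 1 and y(4) = 0: solve A·3 + B = 1 and A·4 + B = 0. Subtracting gives A(4 − 3) = 0 − 1, so A = -1, and B = 1 − A·3 = 4. Therefore
    y(x) = -x + 4.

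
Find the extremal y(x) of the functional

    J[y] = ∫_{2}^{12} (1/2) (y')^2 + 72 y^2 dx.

The Lagrangian is L = (1/2) (y')^2 + 72 y^2.
Compute ∂L/∂y = 144y, ∂L/∂y' = y'.
The Euler-Lagrange equation d/dx(∂L/∂y') − ∂L/∂y = 0 reduces to
    y'' − 144 y = 0.
Its general solution is
    y(x) = A e^(12x) + B e^(−12x),
with A, B fixed by the endpoint conditions.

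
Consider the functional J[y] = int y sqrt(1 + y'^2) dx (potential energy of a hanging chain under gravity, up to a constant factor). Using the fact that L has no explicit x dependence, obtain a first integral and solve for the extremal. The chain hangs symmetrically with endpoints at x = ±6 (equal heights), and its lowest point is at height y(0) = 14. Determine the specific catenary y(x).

The Lagrangian L(y, y') = y sqrt(1 + y'^2) has no explicit x dependence, so the Beltrami identity applies:
    L − y' ∂L/∂y' = C.
Compute ∂L/∂y' = y · y' / sqrt(1 + y'^2). Then
    L − y' ∂L/∂y'
    = y sqrt(1 + y'^2) − y · y'^2 / sqrt(1 + y'^2)
    = y (1 + y'^2 − y'^2) / sqrt(1 + y'^2)
    = y / sqrt(1 + y'^2) = C.
Squaring gives y^2 = C^2 (1 + y'^2), i.e.
    y'^2 = y^2 / C^2 − 1.
Separating variables,
    dy / sqrt(y^2 − C^2) = dx / C,
and integrating gives arccosh(y / C) = (x − a)/C, so
    y(x) = C cosh((x − a)/C),
the catenary. The constants C and a are fixed by the two endpoint conditions (and, for the hanging-chain problem, the length constraint selects C).
Now fit the given data. The endpoints x = ±6 are symmetric at equal height, so the catenary is even about its minimum: a = 0 and y(x) = C cosh(x/C). The lowest point is y(0) = C cosh(0) = C, and we are told y(0) = 14, so C = 14. Therefore
    y(x) = 14 cosh(x/14),
and at the endpoints
    y(±6) = 14 cosh(6/14).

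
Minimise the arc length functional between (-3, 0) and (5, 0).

Arc-length functional: J[y] = ∫ sqrt(1 + (y')^2) dx.
Lagrangian L = sqrt(1 + (y')^2) has no explicit y dependence, so ∂L/∂y = 0 and the Euler-Lagrange equation gives
    d/dx( y' / sqrt(1 + (y')^2) ) = 0  ⇒  y' / sqrt(1 + (y')^2) = const.
Hence y' is constant, so y(x) is affine.
Fitting the endpoints (-3, 0) and (5, 0):
    slope m = (0 − 0) / (5 − (-3)) = 0,
    intercept c = 0 − m·(-3) = 0.
Extremal: y(x) = 0.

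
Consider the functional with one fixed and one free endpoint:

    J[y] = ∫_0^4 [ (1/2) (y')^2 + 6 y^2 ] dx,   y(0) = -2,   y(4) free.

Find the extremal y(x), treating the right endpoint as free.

The Lagrangian L = (1/2) (y')^2 + 6 y^2 gives
    ∂L/∂y = 12 y,   ∂L/∂y' = y'.
Euler-Lagrange: y'' − 12 y = 0.
With k = sqrt(12), the general solution is
    y(x) = A cosh(sqrt(12) x) + B sinh(sqrt(12) x).
Fixed left endpoint y(0) = -2 ⇒ A = -2.
The right endpoint x = 4 is free, so the natural (transversality) condition is ∂L/∂y' |_{x=4} = 0, i.e. y'(4) = 0.
Compute y'(x) = A k sinh(k x) + B k cosh(k x), so
    y'(4) = A k sinh(k·4) + B k cosh(k·4) = 0
    ⇒ B = −A tanh(k·4) = 2 tanh(sqrt(12)·4).
Therefore the extremal is
    y(x) = −2 cosh(sqrt(12) x) + 2 tanh(sqrt(12)·4) sinh(sqrt(12) x).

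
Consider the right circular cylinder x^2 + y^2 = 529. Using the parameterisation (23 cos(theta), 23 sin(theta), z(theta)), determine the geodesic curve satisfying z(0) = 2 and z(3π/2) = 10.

Parameterise the cylinder of radius R = 23 as
    r(θ) = (23 cos θ, 23 sin θ, z(θ)).
The arc-length element is
    ds = sqrt(529 + (dz/dθ)^2) dθ,
so the Lagrangian is L = sqrt(529 + z'^2).
L depends on z' only, not on z or θ, so ∂L/∂z = 0 and
    ∂L/∂z' = z' / sqrt(529 + z'^2).
The Euler-Lagrange equation gives
    d/dθ( z' / sqrt(529 + z'^2) ) = 0,
so z' is constant. Integrating once:
    z(θ) = a θ + b,
a helix on the cylinder (a straight line when the cylinder is unrolled). The constants a, b are determined by the endpoint conditions.
With endpoint conditions z(0) = 2 and z(3π/2) = 10: from z(0) = b we get b = 2, and a·3π/2 + 2 = 10 gives a = 16/(3π), so
    z(θ) = (16/(3π)) θ + 2.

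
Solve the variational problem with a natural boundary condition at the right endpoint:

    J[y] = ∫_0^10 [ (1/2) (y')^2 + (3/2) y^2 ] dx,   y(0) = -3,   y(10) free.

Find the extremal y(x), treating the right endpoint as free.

The Lagrangian L = (1/2) (y')^2 + (3/2) y^2 gives
    ∂L/∂y = 3 y,   ∂L/∂y' = y'.
Euler-Lagrange: y'' − 3 y = 0.
With k = sqrt(3), the general solution is
    y(x) = A cosh(sqrt(3) x) + B sinh(sqrt(3) x).
Fixed left endpoint y(0) = -3 ⇒ A = -3.
The right endpoint x = 10 is free, so the natural (transversality) condition is ∂L/∂y' |_{x=10} = 0, i.e. y'(10) = 0.
Compute y'(x) = A k sinh(k x) + B k cosh(k x), so
    y'(10) = A k sinh(k·10) + B k cosh(k·10) = 0
    ⇒ B = −A tanh(k·10) = 3 tanh(sqrt(3)·10).
Therefore the extremal is
    y(x) = −3 cosh(sqrt(3) x) + 3 tanh(sqrt(3)·10) sinh(sqrt(3) x).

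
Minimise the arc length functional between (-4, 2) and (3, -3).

Arc-length functional: J[y] = ∫ sqrt(1 + (y')^2) dx.
Lagrangian L = sqrt(1 + (y')^2) has no explicit y dependence, so ∂L/∂y = 0 and the Euler-Lagrange equation gives
    d/dx( y' / sqrt(1 + (y')^2) ) = 0  ⇒  y' / sqrt(1 + (y')^2) = const.
Hence y' is constant, so y(x) is affine.
Fitting the endpoints (-4, 2) and (3, -3):
    slope m = ((-3) − 2) / (3 − (-4)) = -5/7,
    intercept c = 2 − m·(-4) = -6/7.
Extremal: y(x) = (-5/7) x - 6/7.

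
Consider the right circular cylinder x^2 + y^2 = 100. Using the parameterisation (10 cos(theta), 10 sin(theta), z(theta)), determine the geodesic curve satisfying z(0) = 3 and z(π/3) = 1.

Parameterise the cylinder of radius R = 10 as
    r(θ) = (10 cos θ, 10 sin θ, z(θ)).
The arc-length element is
    ds = sqrt(100 + (dz/dθ)^2) dθ,
so the Lagrangian is L = sqrt(100 + z'^2).
L depends on z' only, not on z or θ, so ∂L/∂z = 0 and
    ∂L/∂z' = z' / sqrt(100 + z'^2).
The Euler-Lagrange equation gives
    d/dθ( z' / sqrt(100 + z'^2) ) = 0,
so z' is constant. Integrating once:
    z(θ) = a θ + b,
a helix on the cylinder (a straight line when the cylinder is unrolled). The constants a, b are determined by the endpoint conditions.
With endpoint conditions z(0) = 3 and z(π/3) = 1: from z(0) = b we get b = 3, and a·π/3 + 3 = 1 gives a = -6/π, so
    z(θ) = (-6/π) θ + 3.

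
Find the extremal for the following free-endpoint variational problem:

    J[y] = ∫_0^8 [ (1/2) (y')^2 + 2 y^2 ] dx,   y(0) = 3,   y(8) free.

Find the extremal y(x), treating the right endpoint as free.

The Lagrangian L = (1/2) (y')^2 + 2 y^2 gives
    ∂L/∂y = 4 y,   ∂L/∂y' = y'.
Euler-Lagrange: y'' − 4 y = 0.
With k = 2, the general solution is
    y(x) = A cosh(2 x) + B sinh(2 x).
Fixed left endpoint y(0) = 3 ⇒ A = 3.
The right endpoint x = 8 is free, so the natural (transversality) condition is ∂L/∂y' |_{x=8} = 0, i.e. y'(8) = 0.
Compute y'(x) = A k sinh(k x) + B k cosh(k x), so
    y'(8) = A k sinh(k·8) + B k cosh(k·8) = 0
    ⇒ B = −A tanh(k·8) = − 3 tanh(2·8).
Therefore the extremal is
    y(x) = 3 cosh(2 x) − 3 tanh(2·8) sinh(2 x).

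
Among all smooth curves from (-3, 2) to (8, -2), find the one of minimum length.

Arc-length functional: J[y] = ∫ sqrt(1 + (y')^2) dx.
Lagrangian L = sqrt(1 + (y')^2) has no explicit y dependence, so ∂L/∂y = 0 and the Euler-Lagrange equation gives
    d/dx( y' / sqrt(1 + (y')^2) ) = 0  ⇒  y' / sqrt(1 + (y')^2) = const.
Hence y' is constant, so y(x) is affine.
Fitting the endpoints (-3, 2) and (8, -2):
    slope m = ((-2) − 2) / (8 − (-3)) = -4/11,
    intercept c = 2 − m·(-3) = 10/11.
Extremal: y(x) = (-4/11) x + 10/11.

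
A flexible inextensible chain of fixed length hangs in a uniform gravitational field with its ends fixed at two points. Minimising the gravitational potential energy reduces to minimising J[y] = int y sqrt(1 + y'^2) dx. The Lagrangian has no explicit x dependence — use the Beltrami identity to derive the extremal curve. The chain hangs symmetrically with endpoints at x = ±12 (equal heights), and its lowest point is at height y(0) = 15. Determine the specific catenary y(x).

The Lagrangian L(y, y') = y sqrt(1 + y'^2) has no explicit x dependence, so the Beltrami identity applies:
    L − y' ∂L/∂y' = C.
Compute ∂L/∂y' = y · y' / sqrt(1 + y'^2). Then
    L − y' ∂L/∂y'
    = y sqrt(1 + y'^2) − y · y'^2 / sqrt(1 + y'^2)
    = y (1 + y'^2 − y'^2) / sqrt(1 + y'^2)
    = y / sqrt(1 + y'^2) = C.
Squaring gives y^2 = C^2 (1 + y'^2), i.e.
    y'^2 = y^2 / C^2 − 1.
Separating variables,
    dy / sqrt(y^2 − C^2) = dx / C,
and integrating gives arccosh(y / C) = (x − a)/C, so
    y(x) = C cosh((x − a)/C),
the catenary. The constants C and a are fixed by the two endpoint conditions (and, for the hanging-chain problem, the length constraint selects C).
Now fit the given data. The endpoints x = ±12 are symmetric at equal height, so the catenary is even about its minimum: a = 0 and y(x) = C cosh(x/C). The lowest point is y(0) = C cosh(0) = C, and we are told y(0) = 15, so C = 15. Therefore
    y(x) = 15 cosh(x/15),
and at the endpoints
    y(±12) = 15 cosh(12/15).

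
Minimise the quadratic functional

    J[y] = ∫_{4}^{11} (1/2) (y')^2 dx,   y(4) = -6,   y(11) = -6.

The Lagrangian is L = (1/2) (y')^2.
Compute ∂L/∂y = 0, ∂L/∂y' = y'.
The Euler-Lagrange equation d/dx(∂L/∂y') − ∂L/∂y = 0 reduces to
    y'' = 0.
Its general solution is
    y(x) = A x + B,
with A, B fixed by the endpoint conditions.
Applying the endpoint conditions y(4) = -6 and y(11) = -6: solve A·4 + B = -6 and A·11 + B = -6. Subtracting gives A(11 − 4) = -6 − -6, so A = 0, and B = -6 − A·4 = -6. Therefore
    y(x) = -6.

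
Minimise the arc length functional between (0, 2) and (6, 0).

Arc-length functional: J[y] = ∫ sqrt(1 + (y')^2) dx.
Lagrangian L = sqrt(1 + (y')^2) has no explicit y dependence, so ∂L/∂y = 0 and the Euler-Lagrange equation gives
    d/dx( y' / sqrt(1 + (y')^2) ) = 0  ⇒  y' / sqrt(1 + (y')^2) = const.
Hence y' is constant, so y(x) is affine.
Fitting the endpoints (0, 2) and (6, 0):
    slope m = (0 − 2) / (6 − 0) = -1/3,
    intercept c = 2 − m·0 = 2.
Extremal: y(x) = (-1/3) x + 2.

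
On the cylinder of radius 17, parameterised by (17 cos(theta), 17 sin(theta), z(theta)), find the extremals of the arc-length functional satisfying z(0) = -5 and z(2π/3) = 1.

Parameterise the cylinder of radius R = 17 as
    r(θ) = (17 cos θ, 17 sin θ, z(θ)).
The arc-length element is
    ds = sqrt(289 + (dz/dθ)^2) dθ,
so the Lagrangian is L = sqrt(289 + z'^2).
L depends on z' only, not on z or θ, so ∂L/∂z = 0 and
    ∂L/∂z' = z' / sqrt(289 + z'^2).
The Euler-Lagrange equation gives
    d/dθ( z' / sqrt(289 + z'^2) ) = 0,
so z' is constant. Integrating once:
    z(θ) = a θ + b,
a helix on the cylinder (a straight line when the cylinder is unrolled). The constants a, b are determined by the endpoint conditions.
With endpoint conditions z(0) = -5 and z(2π/3) = 1: from z(0) = b we get b = -5, and a·2π/3 + -5 = 1 gives a = 9/π, so
    z(θ) = (9/π) θ − 5.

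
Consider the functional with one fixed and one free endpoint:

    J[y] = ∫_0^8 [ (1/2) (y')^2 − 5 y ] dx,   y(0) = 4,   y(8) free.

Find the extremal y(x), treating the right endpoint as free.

The Lagrangian L = (1/2) (y')^2 − 5 y gives
    ∂L/∂y = −5,   ∂L/∂y' = y'.
Euler-Lagrange: d/dx(y') − (−5) = 0, i.e. y'' + 5 = 0, so
    y(x) = −(5/2) x^2 + C1 x + C2.
Fixed left endpoint y(0) = 4 ⇒ C2 = 4.
The right endpoint x = 8 is free, so the natural (transversality) condition is ∂L/∂y' |_{x=8} = 0, i.e. y'(8) = 0.
Compute y'(x) = −5 x + C1, so y'(8) = −40 + C1 = 0 ⇒ C1 = 40.
Therefore the extremal is
    y(x) = −(5/2) x^2 + 40 x + 4.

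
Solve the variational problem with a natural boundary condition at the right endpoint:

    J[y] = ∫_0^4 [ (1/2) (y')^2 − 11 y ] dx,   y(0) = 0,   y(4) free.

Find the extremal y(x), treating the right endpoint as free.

The Lagrangian L = (1/2) (y')^2 − 11 y gives
    ∂L/∂y = −11,   ∂L/∂y' = y'.
Euler-Lagrange: d/dx(y') − (−11) = 0, i.e. y'' + 11 = 0, so
    y(x) = −(11/2) x^2 + C1 x + C2.
Fixed left endpoint y(0) = 0 ⇒ C2 = 0.
The right endpoint x = 4 is free, so the natural (transversality) condition is ∂L/∂y' |_{x=4} = 0, i.e. y'(4) = 0.
Compute y'(x) = −11 x + C1, so y'(4) = −44 + C1 = 0 ⇒ C1 = 44.
Therefore the extremal is
    y(x) = −(11/2) x^2 + 44 x.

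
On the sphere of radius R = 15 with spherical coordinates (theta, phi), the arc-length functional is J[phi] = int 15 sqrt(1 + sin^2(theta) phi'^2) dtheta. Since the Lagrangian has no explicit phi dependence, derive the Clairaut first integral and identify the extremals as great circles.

On the sphere of radius R = 15 with spherical coordinates (θ, φ), the induced metric is
    ds^2 = 225(dθ^2 + sin^2(θ) dφ^2).
Parameterise by θ; the arc-length functional is
    J[φ] = ∫ 15 sqrt(1 + sin^2(θ) (dφ/dθ)^2) dθ,
so L = 15 sqrt(1 + sin^2(θ) φ'^2). Compute
    ∂L/∂φ = 0  (L has no explicit φ dependence),
    ∂L/∂φ' = 15 sin^2(θ) φ' / sqrt(1 + sin^2(θ) φ'^2).
Since ∂L/∂φ = 0, the Euler-Lagrange equation
    d/dθ(∂L/∂φ') − ∂L/∂φ = 0
reduces to d/dθ(∂L/∂φ') = 0, i.e. the momentum conjugate to φ is conserved:
    15 sin^2(θ) φ' / sqrt(1 + sin^2(θ) φ'^2) = C.
The overall factor of 15 is constant, so dividing through gives Clairaut's relation sin^2(θ) φ' / sqrt(1 + sin^2(θ) φ'^2) = C' (with C' = C/15). Solving for φ' and integrating gives the great-circle family
    cot(θ) = A cos(φ − φ_0),
i.e. the intersection of the sphere with a plane through the origin. The two constants A and φ_0 (equivalently C and one phase) are fixed by the two endpoint conditions.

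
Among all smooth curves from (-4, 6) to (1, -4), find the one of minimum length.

Arc-length functional: J[y] = ∫ sqrt(1 + (y')^2) dx.
Lagrangian L = sqrt(1 + (y')^2) has no explicit y dependence, so ∂L/∂y = 0 and the Euler-Lagrange equation gives
    d/dx( y' / sqrt(1 + (y')^2) ) = 0  ⇒  y' / sqrt(1 + (y')^2) = const.
Hence y' is constant, so y(x) is affine.
Fitting the endpoints (-4, 6) and (1, -4):
    slope m = ((-4) − 6) / (1 − (-4)) = -2,
    intercept c = 6 − m·(-4) = -2.
Extremal: y(x) = -2 x - 2.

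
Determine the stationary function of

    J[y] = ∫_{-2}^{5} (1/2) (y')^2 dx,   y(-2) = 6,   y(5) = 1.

The Lagrangian is L = (1/2) (y')^2.
Compute ∂L/∂y = 0, ∂L/∂y' = y'.
The Euler-Lagrange equation d/dx(∂L/∂y') − ∂L/∂y = 0 reduces to
    y'' = 0.
Its general solution is
    y(x) = A x + B,
with A, B fixed by the endpoint conditions.
Applying the endpoint conditions y(-2) = 6 and y(5) = 1: solve A·-2 + B = 6 and A·5 + B = 1. Subtracting gives A(5 − -2) = 1 − 6, so A = -5/7, and B = 6 − A·-2 = 32/7. Therefore
    y(x) = (-5/7) x + 32/7.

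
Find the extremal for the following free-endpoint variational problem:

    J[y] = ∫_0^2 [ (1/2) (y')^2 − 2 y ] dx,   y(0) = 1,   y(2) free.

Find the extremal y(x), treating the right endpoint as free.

The Lagrangian L = (1/2) (y')^2 − 2 y gives
    ∂L/∂y = −2,   ∂L/∂y' = y'.
Euler-Lagrange: d/dx(y') − (−2) = 0, i.e. y'' + 2 = 0, so
    y(x) = −(2/2) x^2 + C1 x + C2.
Fixed left endpoint y(0) = 1 ⇒ C2 = 1.
The right endpoint x = 2 is free, so the natural (transversality) condition is ∂L/∂y' |_{x=2} = 0, i.e. y'(2) = 0.
Compute y'(x) = −2 x + C1, so y'(2) = −4 + C1 = 0 ⇒ C1 = 4.
Therefore the extremal is
    y(x) = −x^2 + 4 x + 1.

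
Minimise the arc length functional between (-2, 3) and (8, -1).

Arc-length functional: J[y] = ∫ sqrt(1 + (y')^2) dx.
Lagrangian L = sqrt(1 + (y')^2) has no explicit y dependence, so ∂L/∂y = 0 and the Euler-Lagrange equation gives
    d/dx( y' / sqrt(1 + (y')^2) ) = 0  ⇒  y' / sqrt(1 + (y')^2) = const.
Hence y' is constant, so y(x) is affine.
Fitting the endpoints (-2, 3) and (8, -1):
    slope m = ((-1) − 3) / (8 − (-2)) = -2/5,
    intercept c = 3 − m·(-2) = 11/5.
Extremal: y(x) = (-2/5) x + 11/5.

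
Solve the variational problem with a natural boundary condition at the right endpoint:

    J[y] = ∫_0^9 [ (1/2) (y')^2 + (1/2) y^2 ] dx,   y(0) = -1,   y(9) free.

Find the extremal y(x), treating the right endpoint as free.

The Lagrangian L = (1/2) (y')^2 + (1/2) y^2 gives
    ∂L/∂y = 1 y,   ∂L/∂y' = y'.
Euler-Lagrange: y'' − y = 0.
With k = 1, the general solution is
    y(x) = A cosh(x) + B sinh(x).
Fixed left endpoint y(0) = -1 ⇒ A = -1.
The right endpoint x = 9 is free, so the natural (transversality) condition is ∂L/∂y' |_{x=9} = 0, i.e. y'(9) = 0.
Compute y'(x) = A k sinh(k x) + B k cosh(k x), so
    y'(9) = A k sinh(k·9) + B k cosh(k·9) = 0
    ⇒ B = −A tanh(k·9) = tanh(1·9).
Therefore the extremal is
    y(x) = −cosh(1 x) + tanh(1·9) sinh(1 x).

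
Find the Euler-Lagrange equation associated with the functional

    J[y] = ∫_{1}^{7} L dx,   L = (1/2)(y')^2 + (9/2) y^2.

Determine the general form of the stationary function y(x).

The Lagrangian is L = (1/2)(y')^2 + (9/2) y^2.
∂L/∂y = 9y.
∂L/∂y' = y'.
The Euler-Lagrange equation d/dx(∂L/∂y') − ∂L/∂y = 0 becomes:
    y'' - 9 y = 0
General solution: y(x) = A e^(3x) + B e^(-3x), where A and B are arbitrary constants fixed by the endpoint conditions.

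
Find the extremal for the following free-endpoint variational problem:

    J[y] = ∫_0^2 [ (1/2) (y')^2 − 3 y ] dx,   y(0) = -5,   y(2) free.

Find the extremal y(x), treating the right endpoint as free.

The Lagrangian L = (1/2) (y')^2 − 3 y gives
    ∂L/∂y = −3,   ∂L/∂y' = y'.
Euler-Lagrange: d/dx(y') − (−3) = 0, i.e. y'' + 3 = 0, so
    y(x) = −(3/2) x^2 + C1 x + C2.
Fixed left endpoint y(0) = -5 ⇒ C2 = -5.
The right endpoint x = 2 is free, so the natural (transversality) condition is ∂L/∂y' |_{x=2} = 0, i.e. y'(2) = 0.
Compute y'(x) = −3 x + C1, so y'(2) = −6 + C1 = 0 ⇒ C1 = 6.
Therefore the extremal is
    y(x) = −(3/2) x^2 + 6 x − 5.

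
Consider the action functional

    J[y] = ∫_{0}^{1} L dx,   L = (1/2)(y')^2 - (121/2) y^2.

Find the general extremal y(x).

The Lagrangian is L = (1/2)(y')^2 - (121/2) y^2.
∂L/∂y = -121y.
∂L/∂y' = y'.
The Euler-Lagrange equation d/dx(∂L/∂y') − ∂L/∂y = 0 becomes:
    y'' + 121 y = 0
General solution: y(x) = A sin(11x) + B cos(11x), where A and B are arbitrary constants fixed by the endpoint conditions.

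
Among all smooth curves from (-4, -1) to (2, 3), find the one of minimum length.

Arc-length functional: J[y] = ∫ sqrt(1 + (y')^2) dx.
Lagrangian L = sqrt(1 + (y')^2) has no explicit y dependence, so ∂L/∂y = 0 and the Euler-Lagrange equation gives
    d/dx( y' / sqrt(1 + (y')^2) ) = 0  ⇒  y' / sqrt(1 + (y')^2) = const.
Hence y' is constant, so y(x) is affine.
Fitting the endpoints (-4, -1) and (2, 3):
    slope m = (3 − (-1)) / (2 − (-4)) = 2/3,
    intercept c = (-1) − m·(-4) = 5/3.
Extremal: y(x) = (2/3) x + 5/3.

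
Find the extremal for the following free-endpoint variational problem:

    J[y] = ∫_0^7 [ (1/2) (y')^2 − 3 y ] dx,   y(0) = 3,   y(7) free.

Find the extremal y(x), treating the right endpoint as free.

The Lagrangian L = (1/2) (y')^2 − 3 y gives
    ∂L/∂y = −3,   ∂L/∂y' = y'.
Euler-Lagrange: d/dx(y') − (−3) = 0, i.e. y'' + 3 = 0, so
    y(x) = −(3/2) x^2 + C1 x + C2.
Fixed left endpoint y(0) = 3 ⇒ C2 = 3.
The right endpoint x = 7 is free, so the natural (transversality) condition is ∂L/∂y' |_{x=7} = 0, i.e. y'(7) = 0.
Compute y'(x) = −3 x + C1, so y'(7) = −21 + C1 = 0 ⇒ C1 = 21.
Therefore the extremal is
    y(x) = −(3/2) x^2 + 21 x + 3.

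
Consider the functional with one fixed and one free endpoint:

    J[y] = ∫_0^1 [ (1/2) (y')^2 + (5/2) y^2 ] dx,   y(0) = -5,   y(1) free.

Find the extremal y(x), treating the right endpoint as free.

The Lagrangian L = (1/2) (y')^2 + (5/2) y^2 gives
    ∂L/∂y = 5 y,   ∂L/∂y' = y'.
Euler-Lagrange: y'' − 5 y = 0.
With k = sqrt(5), the general solution is
    y(x) = A cosh(sqrt(5) x) + B sinh(sqrt(5) x).
Fixed left endpoint y(0) = -5 ⇒ A = -5.
The right endpoint x = 1 is free, so the natural (transversality) condition is ∂L/∂y' |_{x=1} = 0, i.e. y'(1) = 0.
Compute y'(x) = A k sinh(k x) + B k cosh(k x), so
    y'(1) = A k sinh(k·1) + B k cosh(k·1) = 0
    ⇒ B = −A tanh(k·1) = 5 tanh(sqrt(5)·1).
Therefore the extremal is
    y(x) = −5 cosh(sqrt(5) x) + 5 tanh(sqrt(5)·1) sinh(sqrt(5) x).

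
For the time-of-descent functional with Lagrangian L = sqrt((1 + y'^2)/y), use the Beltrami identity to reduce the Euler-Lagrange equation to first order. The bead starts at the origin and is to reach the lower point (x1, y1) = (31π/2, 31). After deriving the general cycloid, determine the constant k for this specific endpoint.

The Lagrangian L = sqrt((1 + y'^2) / y) has no explicit x dependence, so the Beltrami identity applies:
    L − y' ∂L/∂y' = C.
Compute ∂L/∂y' = y' / sqrt(y (1 + y'^2)).
Substitute:
    sqrt((1 + y'^2)/y) − y'·y' / sqrt(y (1 + y'^2))
    = (1 + y'^2) / sqrt(y (1 + y'^2)) − y'^2 / sqrt(y (1 + y'^2))
    = 1 / sqrt(y (1 + y'^2)) = C.
Squaring and rearranging gives the first integral
    y (1 + y'^2) = 1/C^2 =: k   (constant).
Solving this first-order ODE by the substitution
    y = (k/2)(1 − cos θ)
yields the cycloid parameterisation
    x(θ) = (k/2)(θ − sin θ),   y(θ) = (k/2)(1 − cos θ).
The constant k is fixed by the endpoint condition.
Now fit the given lower endpoint (x1, y1) = (31π/2, 31). At the bottom of the first arch (θ = π), the parametric equations give
    y(π) = (k/2)(1 − cos π) = k,
    x(π) = (k/2)(π − sin π) = kπ/2.
Matching y(π) = 31 gives k = 31, consistent with x(π) = 31π/2. Therefore the specific cycloid is
    x(θ) = (31/2)(θ − sin θ),   y(θ) = (31/2)(1 − cos θ).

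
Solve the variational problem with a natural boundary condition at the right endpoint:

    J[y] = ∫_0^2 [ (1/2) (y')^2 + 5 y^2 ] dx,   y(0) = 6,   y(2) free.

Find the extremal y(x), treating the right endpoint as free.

The Lagrangian L = (1/2) (y')^2 + 5 y^2 gives
    ∂L/∂y = 10 y,   ∂L/∂y' = y'.
Euler-Lagrange: y'' − 10 y = 0.
With k = sqrt(10), the general solution is
    y(x) = A cosh(sqrt(10) x) + B sinh(sqrt(10) x).
Fixed left endpoint y(0) = 6 ⇒ A = 6.
The right endpoint x = 2 is free, so the natural (transversality) condition is ∂L/∂y' |_{x=2} = 0, i.e. y'(2) = 0.
Compute y'(x) = A k sinh(k x) + B k cosh(k x), so
    y'(2) = A k sinh(k·2) + B k cosh(k·2) = 0
    ⇒ B = −A tanh(k·2) = − 6 tanh(sqrt(10)·2).
Therefore the extremal is
    y(x) = 6 cosh(sqrt(10) x) − 6 tanh(sqrt(10)·2) sinh(sqrt(10) x).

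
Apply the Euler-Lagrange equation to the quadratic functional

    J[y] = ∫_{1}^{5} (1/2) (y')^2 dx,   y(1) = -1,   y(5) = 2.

The Lagrangian is L = (1/2) (y')^2.
Compute ∂L/∂y = 0, ∂L/∂y' = y'.
The Euler-Lagrange equation d/dx(∂L/∂y') − ∂L/∂y = 0 reduces to
    y'' = 0.
Its general solution is
    y(x) = A x + B,
with A, B fixed by the endpoint conditions.
Applying the endpoint conditions y(1) = -1 and y(5) = 2: solve A·1 + B = -1 and A·5 + B = 2. Subtracting gives A(5 − 1) = 2 − -1, so A = 3/4, and B = -1 − A·1 = -7/4. Therefore
    y(x) = (3/4) x - 7/4.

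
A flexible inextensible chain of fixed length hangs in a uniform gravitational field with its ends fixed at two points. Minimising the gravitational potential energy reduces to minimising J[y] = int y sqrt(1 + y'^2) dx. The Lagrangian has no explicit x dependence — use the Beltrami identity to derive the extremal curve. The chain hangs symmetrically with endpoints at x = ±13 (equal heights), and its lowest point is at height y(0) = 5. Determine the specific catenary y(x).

The Lagrangian L(y, y') = y sqrt(1 + y'^2) has no explicit x dependence, so the Beltrami identity applies:
    L − y' ∂L/∂y' = C.
Compute ∂L/∂y' = y · y' / sqrt(1 + y'^2). Then
    L − y' ∂L/∂y'
    = y sqrt(1 + y'^2) − y · y'^2 / sqrt(1 + y'^2)
    = y (1 + y'^2 − y'^2) / sqrt(1 + y'^2)
    = y / sqrt(1 + y'^2) = C.
Squaring gives y^2 = C^2 (1 + y'^2), i.e.
    y'^2 = y^2 / C^2 − 1.
Separating variables,
    dy / sqrt(y^2 − C^2) = dx / C,
and integrating gives arccosh(y / C) = (x − a)/C, so
    y(x) = C cosh((x − a)/C),
the catenary. The constants C and a are fixed by the two endpoint conditions (and, for the hanging-chain problem, the length constraint selects C).
Now fit the given data. The endpoints x = ±13 are symmetric at equal height, so the catenary is even about its minimum: a = 0 and y(x) = C cosh(x/C). The lowest point is y(0) = C cosh(0) = C, and we are told y(0) = 5, so C = 5. Therefore
    y(x) = 5 cosh(x/5),
and at the endpoints
    y(±13) = 5 cosh(13/5).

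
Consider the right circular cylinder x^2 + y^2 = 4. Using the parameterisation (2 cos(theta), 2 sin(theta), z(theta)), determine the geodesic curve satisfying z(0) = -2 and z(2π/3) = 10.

Parameterise the cylinder of radius R = 2 as
    r(θ) = (2 cos θ, 2 sin θ, z(θ)).
The arc-length element is
    ds = sqrt(4 + (dz/dθ)^2) dθ,
so the Lagrangian is L = sqrt(4 + z'^2).
L depends on z' only, not on z or θ, so ∂L/∂z = 0 and
    ∂L/∂z' = z' / sqrt(4 + z'^2).
The Euler-Lagrange equation gives
    d/dθ( z' / sqrt(4 + z'^2) ) = 0,
so z' is constant. Integrating once:
    z(θ) = a θ + b,
a helix on the cylinder (a straight line when the cylinder is unrolled). The constants a, b are determined by the endpoint conditions.
With endpoint conditions z(0) = -2 and z(2π/3) = 10: from z(0) = b we get b = -2, and a·2π/3 + -2 = 10 gives a = 18/π, so
    z(θ) = (18/π) θ − 2.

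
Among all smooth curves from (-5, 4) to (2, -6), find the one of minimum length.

Arc-length functional: J[y] = ∫ sqrt(1 + (y')^2) dx.
Lagrangian L = sqrt(1 + (y')^2) has no explicit y dependence, so ∂L/∂y = 0 and the Euler-Lagrange equation gives
    d/dx( y' / sqrt(1 + (y')^2) ) = 0  ⇒  y' / sqrt(1 + (y')^2) = const.
Hence y' is constant, so y(x) is affine.
Fitting the endpoints (-5, 4) and (2, -6):
    slope m = ((-6) − 4) / (2 − (-5)) = -10/7,
    intercept c = 4 − m·(-5) = -22/7.
Extremal: y(x) = (-10/7) x - 22/7.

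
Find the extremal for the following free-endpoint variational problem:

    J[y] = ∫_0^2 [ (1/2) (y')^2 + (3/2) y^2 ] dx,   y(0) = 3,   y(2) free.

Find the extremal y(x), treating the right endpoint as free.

The Lagrangian L = (1/2) (y')^2 + (3/2) y^2 gives
    ∂L/∂y = 3 y,   ∂L/∂y' = y'.
Euler-Lagrange: y'' − 3 y = 0.
With k = sqrt(3), the general solution is
    y(x) = A cosh(sqrt(3) x) + B sinh(sqrt(3) x).
Fixed left endpoint y(0) = 3 ⇒ A = 3.
The right endpoint x = 2 is free, so the natural (transversality) condition is ∂L/∂y' |_{x=2} = 0, i.e. y'(2) = 0.
Compute y'(x) = A k sinh(k x) + B k cosh(k x), so
    y'(2) = A k sinh(k·2) + B k cosh(k·2) = 0
    ⇒ B = −A tanh(k·2) = − 3 tanh(sqrt(3)·2).
Therefore the extremal is
    y(x) = 3 cosh(sqrt(3) x) − 3 tanh(sqrt(3)·2) sinh(sqrt(3) x).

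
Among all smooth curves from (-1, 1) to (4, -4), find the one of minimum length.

Arc-length functional: J[y] = ∫ sqrt(1 + (y')^2) dx.
Lagrangian L = sqrt(1 + (y')^2) has no explicit y dependence, so ∂L/∂y = 0 and the Euler-Lagrange equation gives
    d/dx( y' / sqrt(1 + (y')^2) ) = 0  ⇒  y' / sqrt(1 + (y')^2) = const.
Hence y' is constant, so y(x) is affine.
Fitting the endpoints (-1, 1) and (4, -4):
    slope m = ((-4) − 1) / (4 − (-1)) = -1,
    intercept c = 1 − m·(-1) = 0.
Extremal: y(x) = -x.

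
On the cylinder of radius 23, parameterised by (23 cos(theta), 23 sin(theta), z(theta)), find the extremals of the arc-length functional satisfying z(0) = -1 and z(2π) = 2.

Parameterise the cylinder of radius R = 23 as
    r(θ) = (23 cos θ, 23 sin θ, z(θ)).
The arc-length element is
    ds = sqrt(529 + (dz/dθ)^2) dθ,
so the Lagrangian is L = sqrt(529 + z'^2).
L depends on z' only, not on z or θ, so ∂L/∂z = 0 and
    ∂L/∂z' = z' / sqrt(529 + z'^2).
The Euler-Lagrange equation gives
    d/dθ( z' / sqrt(529 + z'^2) ) = 0,
so z' is constant. Integrating once:
    z(θ) = a θ + b,
a helix on the cylinder (a straight line when the cylinder is unrolled). The constants a, b are determined by the endpoint conditions.
With endpoint conditions z(0) = -1 and z(2π) = 2: from z(0) = b we get b = -1, and a·2π + -1 = 2 gives a = 3/(2π), so
    z(θ) = (3/(2π)) θ − 1.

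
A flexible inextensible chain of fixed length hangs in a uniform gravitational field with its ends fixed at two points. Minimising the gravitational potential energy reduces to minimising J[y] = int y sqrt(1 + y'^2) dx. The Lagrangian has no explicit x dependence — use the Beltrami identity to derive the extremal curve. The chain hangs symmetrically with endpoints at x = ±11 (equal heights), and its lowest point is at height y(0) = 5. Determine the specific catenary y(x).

The Lagrangian L(y, y') = y sqrt(1 + y'^2) has no explicit x dependence, so the Beltrami identity applies:
    L − y' ∂L/∂y' = C.
Compute ∂L/∂y' = y · y' / sqrt(1 + y'^2). Then
    L − y' ∂L/∂y'
    = y sqrt(1 + y'^2) − y · y'^2 / sqrt(1 + y'^2)
    = y (1 + y'^2 − y'^2) / sqrt(1 + y'^2)
    = y / sqrt(1 + y'^2) = C.
Squaring gives y^2 = C^2 (1 + y'^2), i.e.
    y'^2 = y^2 / C^2 − 1.
Separating variables,
    dy / sqrt(y^2 − C^2) = dx / C,
and integrating gives arccosh(y / C) = (x − a)/C, so
    y(x) = C cosh((x − a)/C),
the catenary. The constants C and a are fixed by the two endpoint conditions (and, for the hanging-chain problem, the length constraint selects C).
Now fit the given data. The endpoints x = ±11 are symmetric at equal height, so the catenary is even about its minimum: a = 0 and y(x) = C cosh(x/C). The lowest point is y(0) = C cosh(0) = C, and we are told y(0) = 5, so C = 5. Therefore
    y(x) = 5 cosh(x/5),
and at the endpoints
    y(±11) = 5 cosh(11/5).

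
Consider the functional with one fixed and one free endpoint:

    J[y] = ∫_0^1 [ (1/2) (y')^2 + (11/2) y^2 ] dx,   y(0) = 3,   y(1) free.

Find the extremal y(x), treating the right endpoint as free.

The Lagrangian L = (1/2) (y')^2 + (11/2) y^2 gives
    ∂L/∂y = 11 y,   ∂L/∂y' = y'.
Euler-Lagrange: y'' − 11 y = 0.
With k = sqrt(11), the general solution is
    y(x) = A cosh(sqrt(11) x) + B sinh(sqrt(11) x).
Fixed left endpoint y(0) = 3 ⇒ A = 3.
The right endpoint x = 1 is free, so the natural (transversality) condition is ∂L/∂y' |_{x=1} = 0, i.e. y'(1) = 0.
Compute y'(x) = A k sinh(k x) + B k cosh(k x), so
    y'(1) = A k sinh(k·1) + B k cosh(k·1) = 0
    ⇒ B = −A tanh(k·1) = − 3 tanh(sqrt(11)·1).
Therefore the extremal is
    y(x) = 3 cosh(sqrt(11) x) − 3 tanh(sqrt(11)·1) sinh(sqrt(11) x).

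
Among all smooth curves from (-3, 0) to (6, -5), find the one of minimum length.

Arc-length functional: J[y] = ∫ sqrt(1 + (y')^2) dx.
Lagrangian L = sqrt(1 + (y')^2) has no explicit y dependence, so ∂L/∂y = 0 and the Euler-Lagrange equation gives
    d/dx( y' / sqrt(1 + (y')^2) ) = 0  ⇒  y' / sqrt(1 + (y')^2) = const.
Hence y' is constant, so y(x) is affine.
Fitting the endpoints (-3, 0) and (6, -5):
    slope m = ((-5) − 0) / (6 − (-3)) = -5/9,
    intercept c = 0 − m·(-3) = -5/3.
Extremal: y(x) = (-5/9) x - 5/3.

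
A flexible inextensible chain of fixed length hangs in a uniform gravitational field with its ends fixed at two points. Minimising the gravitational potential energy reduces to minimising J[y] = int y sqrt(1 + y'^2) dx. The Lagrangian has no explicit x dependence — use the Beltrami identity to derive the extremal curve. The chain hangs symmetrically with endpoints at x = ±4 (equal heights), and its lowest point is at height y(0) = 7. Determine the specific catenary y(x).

The Lagrangian L(y, y') = y sqrt(1 + y'^2) has no explicit x dependence, so the Beltrami identity applies:
    L − y' ∂L/∂y' = C.
Compute ∂L/∂y' = y · y' / sqrt(1 + y'^2). Then
    L − y' ∂L/∂y'
    = y sqrt(1 + y'^2) − y · y'^2 / sqrt(1 + y'^2)
    = y (1 + y'^2 − y'^2) / sqrt(1 + y'^2)
    = y / sqrt(1 + y'^2) = C.
Squaring gives y^2 = C^2 (1 + y'^2), i.e.
    y'^2 = y^2 / C^2 − 1.
Separating variables,
    dy / sqrt(y^2 − C^2) = dx / C,
and integrating gives arccosh(y / C) = (x − a)/C, so
    y(x) = C cosh((x − a)/C),
the catenary. The constants C and a are fixed by the two endpoint conditions (and, for the hanging-chain problem, the length constraint selects C).
Now fit the given data. The endpoints x = ±4 are symmetric at equal height, so the catenary is even about its minimum: a = 0 and y(x) = C cosh(x/C). The lowest point is y(0) = C cosh(0) = C, and we are told y(0) = 7, so C = 7. Therefore
    y(x) = 7 cosh(x/7),
and at the endpoints
    y(±4) = 7 cosh(4/7).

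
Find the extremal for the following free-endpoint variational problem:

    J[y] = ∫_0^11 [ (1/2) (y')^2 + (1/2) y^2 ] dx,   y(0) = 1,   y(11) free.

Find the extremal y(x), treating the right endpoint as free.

The Lagrangian L = (1/2) (y')^2 + (1/2) y^2 gives
    ∂L/∂y = 1 y,   ∂L/∂y' = y'.
Euler-Lagrange: y'' − y = 0.
With k = 1, the general solution is
    y(x) = A cosh(x) + B sinh(x).
Fixed left endpoint y(0) = 1 ⇒ A = 1.
The right endpoint x = 11 is free, so the natural (transversality) condition is ∂L/∂y' |_{x=11} = 0, i.e. y'(11) = 0.
Compute y'(x) = A k sinh(k x) + B k cosh(k x), so
    y'(11) = A k sinh(k·11) + B k cosh(k·11) = 0
    ⇒ B = −A tanh(k·11) = − tanh(1·11).
Therefore the extremal is
    y(x) = cosh(1 x) − tanh(1·11) sinh(1 x).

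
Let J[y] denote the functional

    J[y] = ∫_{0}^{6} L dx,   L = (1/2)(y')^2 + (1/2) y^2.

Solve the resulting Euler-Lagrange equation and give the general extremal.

The Lagrangian is L = (1/2)(y')^2 + (1/2) y^2.
∂L/∂y = y.
∂L/∂y' = y'.
The Euler-Lagrange equation d/dx(∂L/∂y') − ∂L/∂y = 0 becomes:
    y'' - y = 0
General solution: y(x) = A e^x + B e^(-x), where A and B are arbitrary constants fixed by the endpoint conditions.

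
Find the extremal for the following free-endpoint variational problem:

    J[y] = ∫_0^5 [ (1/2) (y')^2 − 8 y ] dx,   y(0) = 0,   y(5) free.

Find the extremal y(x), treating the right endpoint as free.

The Lagrangian L = (1/2) (y')^2 − 8 y gives
    ∂L/∂y = −8,   ∂L/∂y' = y'.
Euler-Lagrange: d/dx(y') − (−8) = 0, i.e. y'' + 8 = 0, so
    y(x) = −(8/2) x^2 + C1 x + C2.
Fixed left endpoint y(0) = 0 ⇒ C2 = 0.
The right endpoint x = 5 is free, so the natural (transversality) condition is ∂L/∂y' |_{x=5} = 0, i.e. y'(5) = 0.
Compute y'(x) = −8 x + C1, so y'(5) = −40 + C1 = 0 ⇒ C1 = 40.
Therefore the extremal is
    y(x) = −4 x^2 + 40 x.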